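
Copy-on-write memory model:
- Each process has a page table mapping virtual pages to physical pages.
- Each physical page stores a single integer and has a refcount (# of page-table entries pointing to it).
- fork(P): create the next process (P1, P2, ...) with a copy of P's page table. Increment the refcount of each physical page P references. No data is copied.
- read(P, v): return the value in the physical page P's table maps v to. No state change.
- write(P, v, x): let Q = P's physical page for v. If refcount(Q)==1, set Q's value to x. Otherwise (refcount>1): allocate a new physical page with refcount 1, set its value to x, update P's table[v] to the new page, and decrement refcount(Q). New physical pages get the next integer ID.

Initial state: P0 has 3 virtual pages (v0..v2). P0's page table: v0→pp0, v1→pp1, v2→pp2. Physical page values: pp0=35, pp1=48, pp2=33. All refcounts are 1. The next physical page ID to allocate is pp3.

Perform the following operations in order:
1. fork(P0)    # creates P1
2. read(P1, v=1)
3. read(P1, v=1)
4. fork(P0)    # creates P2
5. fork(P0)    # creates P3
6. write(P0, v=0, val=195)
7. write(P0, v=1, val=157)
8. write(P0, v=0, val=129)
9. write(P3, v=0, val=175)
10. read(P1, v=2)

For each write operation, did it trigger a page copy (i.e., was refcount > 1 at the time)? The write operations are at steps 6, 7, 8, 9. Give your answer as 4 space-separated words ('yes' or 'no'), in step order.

Op 1: fork(P0) -> P1. 3 ppages; refcounts: pp0:2 pp1:2 pp2:2
Op 2: read(P1, v1) -> 48. No state change.
Op 3: read(P1, v1) -> 48. No state change.
Op 4: fork(P0) -> P2. 3 ppages; refcounts: pp0:3 pp1:3 pp2:3
Op 5: fork(P0) -> P3. 3 ppages; refcounts: pp0:4 pp1:4 pp2:4
Op 6: write(P0, v0, 195). refcount(pp0)=4>1 -> COPY to pp3. 4 ppages; refcounts: pp0:3 pp1:4 pp2:4 pp3:1
Op 7: write(P0, v1, 157). refcount(pp1)=4>1 -> COPY to pp4. 5 ppages; refcounts: pp0:3 pp1:3 pp2:4 pp3:1 pp4:1
Op 8: write(P0, v0, 129). refcount(pp3)=1 -> write in place. 5 ppages; refcounts: pp0:3 pp1:3 pp2:4 pp3:1 pp4:1
Op 9: write(P3, v0, 175). refcount(pp0)=3>1 -> COPY to pp5. 6 ppages; refcounts: pp0:2 pp1:3 pp2:4 pp3:1 pp4:1 pp5:1
Op 10: read(P1, v2) -> 33. No state change.

yes yes no yes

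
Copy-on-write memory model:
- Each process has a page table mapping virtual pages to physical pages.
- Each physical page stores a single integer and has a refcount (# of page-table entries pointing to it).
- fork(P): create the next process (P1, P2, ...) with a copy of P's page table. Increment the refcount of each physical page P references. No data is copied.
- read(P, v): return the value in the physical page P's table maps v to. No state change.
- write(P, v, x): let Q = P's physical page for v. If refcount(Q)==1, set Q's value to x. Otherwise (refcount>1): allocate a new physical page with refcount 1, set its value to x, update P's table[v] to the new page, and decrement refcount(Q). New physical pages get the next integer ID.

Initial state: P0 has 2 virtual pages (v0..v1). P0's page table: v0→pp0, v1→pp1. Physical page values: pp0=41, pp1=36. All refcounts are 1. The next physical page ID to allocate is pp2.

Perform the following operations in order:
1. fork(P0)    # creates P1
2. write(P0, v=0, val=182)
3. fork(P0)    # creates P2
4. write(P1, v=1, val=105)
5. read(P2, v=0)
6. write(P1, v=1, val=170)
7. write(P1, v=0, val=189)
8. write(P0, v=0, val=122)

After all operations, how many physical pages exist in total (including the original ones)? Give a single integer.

Answer: 5

Derivation:
Op 1: fork(P0) -> P1. 2 ppages; refcounts: pp0:2 pp1:2
Op 2: write(P0, v0, 182). refcount(pp0)=2>1 -> COPY to pp2. 3 ppages; refcounts: pp0:1 pp1:2 pp2:1
Op 3: fork(P0) -> P2. 3 ppages; refcounts: pp0:1 pp1:3 pp2:2
Op 4: write(P1, v1, 105). refcount(pp1)=3>1 -> COPY to pp3. 4 ppages; refcounts: pp0:1 pp1:2 pp2:2 pp3:1
Op 5: read(P2, v0) -> 182. No state change.
Op 6: write(P1, v1, 170). refcount(pp3)=1 -> write in place. 4 ppages; refcounts: pp0:1 pp1:2 pp2:2 pp3:1
Op 7: write(P1, v0, 189). refcount(pp0)=1 -> write in place. 4 ppages; refcounts: pp0:1 pp1:2 pp2:2 pp3:1
Op 8: write(P0, v0, 122). refcount(pp2)=2>1 -> COPY to pp4. 5 ppages; refcounts: pp0:1 pp1:2 pp2:1 pp3:1 pp4:1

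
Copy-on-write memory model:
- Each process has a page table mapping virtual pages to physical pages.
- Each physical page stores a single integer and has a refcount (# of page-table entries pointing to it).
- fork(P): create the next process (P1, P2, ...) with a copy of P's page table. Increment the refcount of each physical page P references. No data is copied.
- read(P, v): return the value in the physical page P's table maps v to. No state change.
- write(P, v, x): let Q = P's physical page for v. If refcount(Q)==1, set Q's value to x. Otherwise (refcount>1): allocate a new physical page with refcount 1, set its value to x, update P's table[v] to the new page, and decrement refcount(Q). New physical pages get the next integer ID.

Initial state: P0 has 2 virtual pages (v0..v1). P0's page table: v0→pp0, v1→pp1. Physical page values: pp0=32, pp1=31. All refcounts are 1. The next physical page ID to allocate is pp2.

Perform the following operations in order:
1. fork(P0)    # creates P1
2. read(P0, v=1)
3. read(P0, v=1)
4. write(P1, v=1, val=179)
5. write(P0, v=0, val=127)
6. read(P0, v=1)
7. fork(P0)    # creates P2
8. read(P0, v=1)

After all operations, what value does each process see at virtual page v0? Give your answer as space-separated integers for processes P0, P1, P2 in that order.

Op 1: fork(P0) -> P1. 2 ppages; refcounts: pp0:2 pp1:2
Op 2: read(P0, v1) -> 31. No state change.
Op 3: read(P0, v1) -> 31. No state change.
Op 4: write(P1, v1, 179). refcount(pp1)=2>1 -> COPY to pp2. 3 ppages; refcounts: pp0:2 pp1:1 pp2:1
Op 5: write(P0, v0, 127). refcount(pp0)=2>1 -> COPY to pp3. 4 ppages; refcounts: pp0:1 pp1:1 pp2:1 pp3:1
Op 6: read(P0, v1) -> 31. No state change.
Op 7: fork(P0) -> P2. 4 ppages; refcounts: pp0:1 pp1:2 pp2:1 pp3:2
Op 8: read(P0, v1) -> 31. No state change.
P0: v0 -> pp3 = 127
P1: v0 -> pp0 = 32
P2: v0 -> pp3 = 127

Answer: 127 32 127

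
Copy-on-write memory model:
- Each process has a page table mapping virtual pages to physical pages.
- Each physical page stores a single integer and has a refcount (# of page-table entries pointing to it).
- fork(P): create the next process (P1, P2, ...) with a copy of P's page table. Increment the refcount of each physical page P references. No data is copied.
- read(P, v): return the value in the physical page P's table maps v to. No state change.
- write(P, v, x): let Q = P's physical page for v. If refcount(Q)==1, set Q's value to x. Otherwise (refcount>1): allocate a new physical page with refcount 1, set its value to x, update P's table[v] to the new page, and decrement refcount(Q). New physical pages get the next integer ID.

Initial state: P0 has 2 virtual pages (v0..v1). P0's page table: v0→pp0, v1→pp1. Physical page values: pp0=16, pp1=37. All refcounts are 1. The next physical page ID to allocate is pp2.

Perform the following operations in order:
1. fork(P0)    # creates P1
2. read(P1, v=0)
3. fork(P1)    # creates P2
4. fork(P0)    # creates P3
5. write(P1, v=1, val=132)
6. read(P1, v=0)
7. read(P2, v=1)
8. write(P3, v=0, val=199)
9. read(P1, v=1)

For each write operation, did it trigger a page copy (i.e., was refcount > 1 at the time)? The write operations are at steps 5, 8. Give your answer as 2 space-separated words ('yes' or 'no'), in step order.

Op 1: fork(P0) -> P1. 2 ppages; refcounts: pp0:2 pp1:2
Op 2: read(P1, v0) -> 16. No state change.
Op 3: fork(P1) -> P2. 2 ppages; refcounts: pp0:3 pp1:3
Op 4: fork(P0) -> P3. 2 ppages; refcounts: pp0:4 pp1:4
Op 5: write(P1, v1, 132). refcount(pp1)=4>1 -> COPY to pp2. 3 ppages; refcounts: pp0:4 pp1:3 pp2:1
Op 6: read(P1, v0) -> 16. No state change.
Op 7: read(P2, v1) -> 37. No state change.
Op 8: write(P3, v0, 199). refcount(pp0)=4>1 -> COPY to pp3. 4 ppages; refcounts: pp0:3 pp1:3 pp2:1 pp3:1
Op 9: read(P1, v1) -> 132. No state change.

yes yes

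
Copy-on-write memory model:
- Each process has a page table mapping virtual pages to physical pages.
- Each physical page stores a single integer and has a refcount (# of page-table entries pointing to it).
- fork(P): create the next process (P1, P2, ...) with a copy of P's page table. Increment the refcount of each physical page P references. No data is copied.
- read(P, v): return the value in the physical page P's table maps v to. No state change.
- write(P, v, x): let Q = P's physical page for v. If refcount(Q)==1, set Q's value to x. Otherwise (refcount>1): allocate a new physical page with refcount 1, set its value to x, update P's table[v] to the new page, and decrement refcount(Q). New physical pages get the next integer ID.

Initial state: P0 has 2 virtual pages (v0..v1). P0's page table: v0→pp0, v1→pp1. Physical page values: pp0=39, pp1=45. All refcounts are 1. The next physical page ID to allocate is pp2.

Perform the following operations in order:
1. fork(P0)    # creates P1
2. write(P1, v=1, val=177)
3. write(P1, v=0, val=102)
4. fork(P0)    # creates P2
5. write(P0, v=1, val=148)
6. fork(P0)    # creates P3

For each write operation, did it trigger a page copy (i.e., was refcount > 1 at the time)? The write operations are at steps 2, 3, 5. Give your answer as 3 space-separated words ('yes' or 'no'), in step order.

Op 1: fork(P0) -> P1. 2 ppages; refcounts: pp0:2 pp1:2
Op 2: write(P1, v1, 177). refcount(pp1)=2>1 -> COPY to pp2. 3 ppages; refcounts: pp0:2 pp1:1 pp2:1
Op 3: write(P1, v0, 102). refcount(pp0)=2>1 -> COPY to pp3. 4 ppages; refcounts: pp0:1 pp1:1 pp2:1 pp3:1
Op 4: fork(P0) -> P2. 4 ppages; refcounts: pp0:2 pp1:2 pp2:1 pp3:1
Op 5: write(P0, v1, 148). refcount(pp1)=2>1 -> COPY to pp4. 5 ppages; refcounts: pp0:2 pp1:1 pp2:1 pp3:1 pp4:1
Op 6: fork(P0) -> P3. 5 ppages; refcounts: pp0:3 pp1:1 pp2:1 pp3:1 pp4:2

yes yes yes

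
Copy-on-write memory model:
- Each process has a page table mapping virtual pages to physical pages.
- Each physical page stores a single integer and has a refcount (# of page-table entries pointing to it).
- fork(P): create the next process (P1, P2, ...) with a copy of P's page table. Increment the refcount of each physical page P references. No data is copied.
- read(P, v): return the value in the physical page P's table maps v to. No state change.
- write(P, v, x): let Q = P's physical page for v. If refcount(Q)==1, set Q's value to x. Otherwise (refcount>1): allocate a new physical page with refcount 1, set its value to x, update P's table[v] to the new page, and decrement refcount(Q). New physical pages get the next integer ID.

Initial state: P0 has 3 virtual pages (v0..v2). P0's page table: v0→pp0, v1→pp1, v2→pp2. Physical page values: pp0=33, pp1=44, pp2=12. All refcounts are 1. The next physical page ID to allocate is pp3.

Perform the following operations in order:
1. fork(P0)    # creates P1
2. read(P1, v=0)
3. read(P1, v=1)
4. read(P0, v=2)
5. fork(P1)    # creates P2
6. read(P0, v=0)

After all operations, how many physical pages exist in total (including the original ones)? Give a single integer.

Op 1: fork(P0) -> P1. 3 ppages; refcounts: pp0:2 pp1:2 pp2:2
Op 2: read(P1, v0) -> 33. No state change.
Op 3: read(P1, v1) -> 44. No state change.
Op 4: read(P0, v2) -> 12. No state change.
Op 5: fork(P1) -> P2. 3 ppages; refcounts: pp0:3 pp1:3 pp2:3
Op 6: read(P0, v0) -> 33. No state change.

Answer: 3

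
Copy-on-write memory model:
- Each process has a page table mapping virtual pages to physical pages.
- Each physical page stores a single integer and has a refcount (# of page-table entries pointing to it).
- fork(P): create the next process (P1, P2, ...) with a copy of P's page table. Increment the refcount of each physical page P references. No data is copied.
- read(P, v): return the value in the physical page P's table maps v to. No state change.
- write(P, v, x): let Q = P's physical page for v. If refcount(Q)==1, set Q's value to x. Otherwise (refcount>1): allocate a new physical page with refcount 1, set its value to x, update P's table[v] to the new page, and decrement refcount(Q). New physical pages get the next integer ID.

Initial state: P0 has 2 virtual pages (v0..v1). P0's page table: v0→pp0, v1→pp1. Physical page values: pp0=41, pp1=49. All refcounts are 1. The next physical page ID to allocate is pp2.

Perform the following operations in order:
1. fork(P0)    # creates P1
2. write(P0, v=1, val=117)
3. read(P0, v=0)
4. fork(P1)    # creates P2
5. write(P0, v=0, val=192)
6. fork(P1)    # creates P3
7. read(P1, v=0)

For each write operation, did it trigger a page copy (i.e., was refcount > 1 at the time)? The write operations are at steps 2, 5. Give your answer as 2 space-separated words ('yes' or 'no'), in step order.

Op 1: fork(P0) -> P1. 2 ppages; refcounts: pp0:2 pp1:2
Op 2: write(P0, v1, 117). refcount(pp1)=2>1 -> COPY to pp2. 3 ppages; refcounts: pp0:2 pp1:1 pp2:1
Op 3: read(P0, v0) -> 41. No state change.
Op 4: fork(P1) -> P2. 3 ppages; refcounts: pp0:3 pp1:2 pp2:1
Op 5: write(P0, v0, 192). refcount(pp0)=3>1 -> COPY to pp3. 4 ppages; refcounts: pp0:2 pp1:2 pp2:1 pp3:1
Op 6: fork(P1) -> P3. 4 ppages; refcounts: pp0:3 pp1:3 pp2:1 pp3:1
Op 7: read(P1, v0) -> 41. No state change.

yes yes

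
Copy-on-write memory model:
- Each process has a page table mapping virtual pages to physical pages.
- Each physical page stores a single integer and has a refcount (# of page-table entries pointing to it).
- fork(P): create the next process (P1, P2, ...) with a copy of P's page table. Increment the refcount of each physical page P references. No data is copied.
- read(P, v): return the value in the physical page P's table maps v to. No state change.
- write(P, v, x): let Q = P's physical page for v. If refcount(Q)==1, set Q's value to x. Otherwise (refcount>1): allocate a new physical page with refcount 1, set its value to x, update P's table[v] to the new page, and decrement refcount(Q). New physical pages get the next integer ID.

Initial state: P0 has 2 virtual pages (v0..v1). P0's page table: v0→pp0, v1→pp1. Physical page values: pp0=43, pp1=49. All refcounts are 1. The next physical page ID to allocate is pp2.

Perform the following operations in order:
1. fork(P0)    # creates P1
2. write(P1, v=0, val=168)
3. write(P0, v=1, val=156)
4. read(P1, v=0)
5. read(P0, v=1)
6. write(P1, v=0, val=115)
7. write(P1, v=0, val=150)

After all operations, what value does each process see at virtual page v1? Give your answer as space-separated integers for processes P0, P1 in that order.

Answer: 156 49

Derivation:
Op 1: fork(P0) -> P1. 2 ppages; refcounts: pp0:2 pp1:2
Op 2: write(P1, v0, 168). refcount(pp0)=2>1 -> COPY to pp2. 3 ppages; refcounts: pp0:1 pp1:2 pp2:1
Op 3: write(P0, v1, 156). refcount(pp1)=2>1 -> COPY to pp3. 4 ppages; refcounts: pp0:1 pp1:1 pp2:1 pp3:1
Op 4: read(P1, v0) -> 168. No state change.
Op 5: read(P0, v1) -> 156. No state change.
Op 6: write(P1, v0, 115). refcount(pp2)=1 -> write in place. 4 ppages; refcounts: pp0:1 pp1:1 pp2:1 pp3:1
Op 7: write(P1, v0, 150). refcount(pp2)=1 -> write in place. 4 ppages; refcounts: pp0:1 pp1:1 pp2:1 pp3:1
P0: v1 -> pp3 = 156
P1: v1 -> pp1 = 49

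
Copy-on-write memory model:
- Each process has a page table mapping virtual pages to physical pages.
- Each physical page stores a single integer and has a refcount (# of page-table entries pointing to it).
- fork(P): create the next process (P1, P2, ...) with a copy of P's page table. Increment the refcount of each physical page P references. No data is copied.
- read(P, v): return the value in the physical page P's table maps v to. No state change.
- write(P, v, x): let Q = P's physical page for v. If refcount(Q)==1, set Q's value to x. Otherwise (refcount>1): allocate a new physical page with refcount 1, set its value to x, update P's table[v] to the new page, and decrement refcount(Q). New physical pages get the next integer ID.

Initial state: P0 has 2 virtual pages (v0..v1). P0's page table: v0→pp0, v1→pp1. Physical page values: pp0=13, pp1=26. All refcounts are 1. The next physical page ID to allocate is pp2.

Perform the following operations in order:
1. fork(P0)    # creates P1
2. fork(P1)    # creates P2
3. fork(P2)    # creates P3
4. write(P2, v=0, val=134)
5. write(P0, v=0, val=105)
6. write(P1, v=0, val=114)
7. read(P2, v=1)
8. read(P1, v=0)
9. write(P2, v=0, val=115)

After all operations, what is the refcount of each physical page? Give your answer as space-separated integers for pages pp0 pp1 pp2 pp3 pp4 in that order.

Op 1: fork(P0) -> P1. 2 ppages; refcounts: pp0:2 pp1:2
Op 2: fork(P1) -> P2. 2 ppages; refcounts: pp0:3 pp1:3
Op 3: fork(P2) -> P3. 2 ppages; refcounts: pp0:4 pp1:4
Op 4: write(P2, v0, 134). refcount(pp0)=4>1 -> COPY to pp2. 3 ppages; refcounts: pp0:3 pp1:4 pp2:1
Op 5: write(P0, v0, 105). refcount(pp0)=3>1 -> COPY to pp3. 4 ppages; refcounts: pp0:2 pp1:4 pp2:1 pp3:1
Op 6: write(P1, v0, 114). refcount(pp0)=2>1 -> COPY to pp4. 5 ppages; refcounts: pp0:1 pp1:4 pp2:1 pp3:1 pp4:1
Op 7: read(P2, v1) -> 26. No state change.
Op 8: read(P1, v0) -> 114. No state change.
Op 9: write(P2, v0, 115). refcount(pp2)=1 -> write in place. 5 ppages; refcounts: pp0:1 pp1:4 pp2:1 pp3:1 pp4:1

Answer: 1 4 1 1 1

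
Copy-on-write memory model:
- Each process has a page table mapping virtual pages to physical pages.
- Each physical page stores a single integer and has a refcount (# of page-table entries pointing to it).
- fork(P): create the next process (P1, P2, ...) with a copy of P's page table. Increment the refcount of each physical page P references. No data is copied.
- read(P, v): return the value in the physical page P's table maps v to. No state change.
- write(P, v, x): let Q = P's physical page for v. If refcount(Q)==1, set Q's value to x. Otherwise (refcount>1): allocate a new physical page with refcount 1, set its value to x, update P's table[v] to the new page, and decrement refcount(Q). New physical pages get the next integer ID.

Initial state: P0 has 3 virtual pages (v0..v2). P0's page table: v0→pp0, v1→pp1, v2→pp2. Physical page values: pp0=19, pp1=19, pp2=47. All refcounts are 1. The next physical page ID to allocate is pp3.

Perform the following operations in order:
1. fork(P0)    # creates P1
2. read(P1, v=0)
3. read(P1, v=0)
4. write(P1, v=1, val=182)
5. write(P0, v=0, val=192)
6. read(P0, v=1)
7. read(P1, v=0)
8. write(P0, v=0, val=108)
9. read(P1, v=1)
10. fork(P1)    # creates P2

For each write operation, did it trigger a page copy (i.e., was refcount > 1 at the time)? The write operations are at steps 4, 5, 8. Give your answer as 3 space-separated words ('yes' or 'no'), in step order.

Op 1: fork(P0) -> P1. 3 ppages; refcounts: pp0:2 pp1:2 pp2:2
Op 2: read(P1, v0) -> 19. No state change.
Op 3: read(P1, v0) -> 19. No state change.
Op 4: write(P1, v1, 182). refcount(pp1)=2>1 -> COPY to pp3. 4 ppages; refcounts: pp0:2 pp1:1 pp2:2 pp3:1
Op 5: write(P0, v0, 192). refcount(pp0)=2>1 -> COPY to pp4. 5 ppages; refcounts: pp0:1 pp1:1 pp2:2 pp3:1 pp4:1
Op 6: read(P0, v1) -> 19. No state change.
Op 7: read(P1, v0) -> 19. No state change.
Op 8: write(P0, v0, 108). refcount(pp4)=1 -> write in place. 5 ppages; refcounts: pp0:1 pp1:1 pp2:2 pp3:1 pp4:1
Op 9: read(P1, v1) -> 182. No state change.
Op 10: fork(P1) -> P2. 5 ppages; refcounts: pp0:2 pp1:1 pp2:3 pp3:2 pp4:1

yes yes no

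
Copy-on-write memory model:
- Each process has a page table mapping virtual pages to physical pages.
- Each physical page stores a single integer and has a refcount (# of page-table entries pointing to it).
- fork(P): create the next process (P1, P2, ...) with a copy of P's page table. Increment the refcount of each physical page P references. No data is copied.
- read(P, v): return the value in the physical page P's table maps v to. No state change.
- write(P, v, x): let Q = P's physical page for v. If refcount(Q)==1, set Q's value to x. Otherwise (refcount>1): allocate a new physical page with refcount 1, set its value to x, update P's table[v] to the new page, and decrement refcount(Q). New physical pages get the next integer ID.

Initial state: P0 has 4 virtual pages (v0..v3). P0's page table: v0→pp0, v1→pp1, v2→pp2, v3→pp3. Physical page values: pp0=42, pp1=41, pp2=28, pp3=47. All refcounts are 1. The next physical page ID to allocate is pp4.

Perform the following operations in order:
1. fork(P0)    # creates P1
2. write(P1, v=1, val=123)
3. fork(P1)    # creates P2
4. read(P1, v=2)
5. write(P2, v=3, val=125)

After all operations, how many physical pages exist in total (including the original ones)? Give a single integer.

Answer: 6

Derivation:
Op 1: fork(P0) -> P1. 4 ppages; refcounts: pp0:2 pp1:2 pp2:2 pp3:2
Op 2: write(P1, v1, 123). refcount(pp1)=2>1 -> COPY to pp4. 5 ppages; refcounts: pp0:2 pp1:1 pp2:2 pp3:2 pp4:1
Op 3: fork(P1) -> P2. 5 ppages; refcounts: pp0:3 pp1:1 pp2:3 pp3:3 pp4:2
Op 4: read(P1, v2) -> 28. No state change.
Op 5: write(P2, v3, 125). refcount(pp3)=3>1 -> COPY to pp5. 6 ppages; refcounts: pp0:3 pp1:1 pp2:3 pp3:2 pp4:2 pp5:1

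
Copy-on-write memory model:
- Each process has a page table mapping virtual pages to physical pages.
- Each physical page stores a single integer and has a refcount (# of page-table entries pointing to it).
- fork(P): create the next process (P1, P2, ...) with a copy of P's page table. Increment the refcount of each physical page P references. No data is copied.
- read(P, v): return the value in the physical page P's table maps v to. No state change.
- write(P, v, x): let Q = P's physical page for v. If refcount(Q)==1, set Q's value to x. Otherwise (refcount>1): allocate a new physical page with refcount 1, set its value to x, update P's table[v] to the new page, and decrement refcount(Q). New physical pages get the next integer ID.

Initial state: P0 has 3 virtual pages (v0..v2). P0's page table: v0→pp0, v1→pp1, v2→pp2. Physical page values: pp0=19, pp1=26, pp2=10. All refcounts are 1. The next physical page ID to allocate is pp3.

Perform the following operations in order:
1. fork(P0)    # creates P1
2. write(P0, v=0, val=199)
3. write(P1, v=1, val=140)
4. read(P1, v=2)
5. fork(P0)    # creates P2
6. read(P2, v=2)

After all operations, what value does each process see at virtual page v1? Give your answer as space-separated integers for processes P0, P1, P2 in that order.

Answer: 26 140 26

Derivation:
Op 1: fork(P0) -> P1. 3 ppages; refcounts: pp0:2 pp1:2 pp2:2
Op 2: write(P0, v0, 199). refcount(pp0)=2>1 -> COPY to pp3. 4 ppages; refcounts: pp0:1 pp1:2 pp2:2 pp3:1
Op 3: write(P1, v1, 140). refcount(pp1)=2>1 -> COPY to pp4. 5 ppages; refcounts: pp0:1 pp1:1 pp2:2 pp3:1 pp4:1
Op 4: read(P1, v2) -> 10. No state change.
Op 5: fork(P0) -> P2. 5 ppages; refcounts: pp0:1 pp1:2 pp2:3 pp3:2 pp4:1
Op 6: read(P2, v2) -> 10. No state change.
P0: v1 -> pp1 = 26
P1: v1 -> pp4 = 140
P2: v1 -> pp1 = 26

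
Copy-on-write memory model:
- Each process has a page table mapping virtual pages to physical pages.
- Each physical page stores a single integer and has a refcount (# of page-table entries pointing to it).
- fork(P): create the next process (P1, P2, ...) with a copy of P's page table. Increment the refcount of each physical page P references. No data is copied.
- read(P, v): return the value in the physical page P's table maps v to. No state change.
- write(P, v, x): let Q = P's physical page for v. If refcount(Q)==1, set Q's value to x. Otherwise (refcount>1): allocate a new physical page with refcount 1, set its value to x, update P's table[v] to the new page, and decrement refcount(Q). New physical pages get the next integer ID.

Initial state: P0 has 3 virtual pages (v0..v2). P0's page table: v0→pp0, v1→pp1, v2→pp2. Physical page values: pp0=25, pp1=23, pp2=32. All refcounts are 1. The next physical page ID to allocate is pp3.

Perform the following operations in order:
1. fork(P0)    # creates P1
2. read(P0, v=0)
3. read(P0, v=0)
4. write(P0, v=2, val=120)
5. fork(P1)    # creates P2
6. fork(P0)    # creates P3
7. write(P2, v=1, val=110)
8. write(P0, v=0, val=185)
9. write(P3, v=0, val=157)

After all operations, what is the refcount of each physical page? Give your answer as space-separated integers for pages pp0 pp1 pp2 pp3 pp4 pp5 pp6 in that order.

Answer: 2 3 2 2 1 1 1

Derivation:
Op 1: fork(P0) -> P1. 3 ppages; refcounts: pp0:2 pp1:2 pp2:2
Op 2: read(P0, v0) -> 25. No state change.
Op 3: read(P0, v0) -> 25. No state change.
Op 4: write(P0, v2, 120). refcount(pp2)=2>1 -> COPY to pp3. 4 ppages; refcounts: pp0:2 pp1:2 pp2:1 pp3:1
Op 5: fork(P1) -> P2. 4 ppages; refcounts: pp0:3 pp1:3 pp2:2 pp3:1
Op 6: fork(P0) -> P3. 4 ppages; refcounts: pp0:4 pp1:4 pp2:2 pp3:2
Op 7: write(P2, v1, 110). refcount(pp1)=4>1 -> COPY to pp4. 5 ppages; refcounts: pp0:4 pp1:3 pp2:2 pp3:2 pp4:1
Op 8: write(P0, v0, 185). refcount(pp0)=4>1 -> COPY to pp5. 6 ppages; refcounts: pp0:3 pp1:3 pp2:2 pp3:2 pp4:1 pp5:1
Op 9: write(P3, v0, 157). refcount(pp0)=3>1 -> COPY to pp6. 7 ppages; refcounts: pp0:2 pp1:3 pp2:2 pp3:2 pp4:1 pp5:1 pp6:1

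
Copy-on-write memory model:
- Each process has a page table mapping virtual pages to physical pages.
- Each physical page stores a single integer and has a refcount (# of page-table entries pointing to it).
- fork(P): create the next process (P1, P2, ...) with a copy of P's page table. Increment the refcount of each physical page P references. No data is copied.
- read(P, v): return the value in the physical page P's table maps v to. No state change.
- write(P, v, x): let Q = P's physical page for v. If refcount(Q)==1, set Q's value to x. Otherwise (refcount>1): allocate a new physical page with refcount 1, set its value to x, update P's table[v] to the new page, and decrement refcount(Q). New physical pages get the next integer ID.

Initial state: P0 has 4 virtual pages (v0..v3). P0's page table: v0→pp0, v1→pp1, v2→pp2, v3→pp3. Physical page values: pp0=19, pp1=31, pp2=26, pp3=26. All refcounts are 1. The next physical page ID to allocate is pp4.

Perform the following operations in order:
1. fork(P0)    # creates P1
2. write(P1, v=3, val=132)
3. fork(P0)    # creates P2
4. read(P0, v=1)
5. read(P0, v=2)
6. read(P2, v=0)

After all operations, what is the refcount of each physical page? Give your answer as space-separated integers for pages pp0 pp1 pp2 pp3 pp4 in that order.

Op 1: fork(P0) -> P1. 4 ppages; refcounts: pp0:2 pp1:2 pp2:2 pp3:2
Op 2: write(P1, v3, 132). refcount(pp3)=2>1 -> COPY to pp4. 5 ppages; refcounts: pp0:2 pp1:2 pp2:2 pp3:1 pp4:1
Op 3: fork(P0) -> P2. 5 ppages; refcounts: pp0:3 pp1:3 pp2:3 pp3:2 pp4:1
Op 4: read(P0, v1) -> 31. No state change.
Op 5: read(P0, v2) -> 26. No state change.
Op 6: read(P2, v0) -> 19. No state change.

Answer: 3 3 3 2 1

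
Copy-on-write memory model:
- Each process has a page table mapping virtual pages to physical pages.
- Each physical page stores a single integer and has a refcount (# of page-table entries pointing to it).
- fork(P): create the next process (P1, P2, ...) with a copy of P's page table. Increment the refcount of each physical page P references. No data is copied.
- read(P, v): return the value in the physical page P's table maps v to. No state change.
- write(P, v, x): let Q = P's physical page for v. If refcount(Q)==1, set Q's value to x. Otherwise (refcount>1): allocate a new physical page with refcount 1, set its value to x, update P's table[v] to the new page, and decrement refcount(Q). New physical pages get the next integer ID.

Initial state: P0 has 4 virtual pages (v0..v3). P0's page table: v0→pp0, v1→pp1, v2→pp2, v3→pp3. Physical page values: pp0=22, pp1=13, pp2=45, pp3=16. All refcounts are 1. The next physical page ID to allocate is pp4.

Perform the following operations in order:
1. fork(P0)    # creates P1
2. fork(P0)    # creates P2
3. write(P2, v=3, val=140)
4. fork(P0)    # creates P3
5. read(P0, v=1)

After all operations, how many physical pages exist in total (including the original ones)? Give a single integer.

Op 1: fork(P0) -> P1. 4 ppages; refcounts: pp0:2 pp1:2 pp2:2 pp3:2
Op 2: fork(P0) -> P2. 4 ppages; refcounts: pp0:3 pp1:3 pp2:3 pp3:3
Op 3: write(P2, v3, 140). refcount(pp3)=3>1 -> COPY to pp4. 5 ppages; refcounts: pp0:3 pp1:3 pp2:3 pp3:2 pp4:1
Op 4: fork(P0) -> P3. 5 ppages; refcounts: pp0:4 pp1:4 pp2:4 pp3:3 pp4:1
Op 5: read(P0, v1) -> 13. No state change.

Answer: 5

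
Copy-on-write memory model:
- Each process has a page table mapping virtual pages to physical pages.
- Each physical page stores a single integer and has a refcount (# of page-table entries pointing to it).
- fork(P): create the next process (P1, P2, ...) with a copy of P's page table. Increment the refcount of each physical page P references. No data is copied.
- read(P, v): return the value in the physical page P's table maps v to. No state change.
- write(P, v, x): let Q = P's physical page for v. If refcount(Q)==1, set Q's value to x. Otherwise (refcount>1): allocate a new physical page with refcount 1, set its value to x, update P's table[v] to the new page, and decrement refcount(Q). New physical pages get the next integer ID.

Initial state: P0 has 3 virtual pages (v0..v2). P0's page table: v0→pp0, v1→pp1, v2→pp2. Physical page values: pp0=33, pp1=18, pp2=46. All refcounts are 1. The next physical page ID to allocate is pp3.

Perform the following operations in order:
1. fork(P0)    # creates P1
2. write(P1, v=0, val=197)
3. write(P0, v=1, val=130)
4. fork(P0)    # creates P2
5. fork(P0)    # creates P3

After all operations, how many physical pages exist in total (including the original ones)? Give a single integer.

Op 1: fork(P0) -> P1. 3 ppages; refcounts: pp0:2 pp1:2 pp2:2
Op 2: write(P1, v0, 197). refcount(pp0)=2>1 -> COPY to pp3. 4 ppages; refcounts: pp0:1 pp1:2 pp2:2 pp3:1
Op 3: write(P0, v1, 130). refcount(pp1)=2>1 -> COPY to pp4. 5 ppages; refcounts: pp0:1 pp1:1 pp2:2 pp3:1 pp4:1
Op 4: fork(P0) -> P2. 5 ppages; refcounts: pp0:2 pp1:1 pp2:3 pp3:1 pp4:2
Op 5: fork(P0) -> P3. 5 ppages; refcounts: pp0:3 pp1:1 pp2:4 pp3:1 pp4:3

Answer: 5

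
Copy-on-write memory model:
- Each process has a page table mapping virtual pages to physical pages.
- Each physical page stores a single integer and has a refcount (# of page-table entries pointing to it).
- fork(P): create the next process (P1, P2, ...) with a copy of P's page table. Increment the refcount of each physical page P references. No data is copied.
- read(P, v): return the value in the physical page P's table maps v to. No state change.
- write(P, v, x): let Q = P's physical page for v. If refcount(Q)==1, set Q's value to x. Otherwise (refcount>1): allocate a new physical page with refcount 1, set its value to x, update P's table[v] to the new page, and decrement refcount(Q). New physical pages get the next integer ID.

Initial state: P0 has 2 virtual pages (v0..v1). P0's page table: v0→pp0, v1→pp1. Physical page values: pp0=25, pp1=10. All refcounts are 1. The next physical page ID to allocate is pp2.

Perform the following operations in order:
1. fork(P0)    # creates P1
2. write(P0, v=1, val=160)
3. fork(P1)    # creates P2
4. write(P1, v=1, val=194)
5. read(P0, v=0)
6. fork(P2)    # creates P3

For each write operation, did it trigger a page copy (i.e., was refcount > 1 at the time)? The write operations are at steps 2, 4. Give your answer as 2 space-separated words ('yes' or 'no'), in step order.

Op 1: fork(P0) -> P1. 2 ppages; refcounts: pp0:2 pp1:2
Op 2: write(P0, v1, 160). refcount(pp1)=2>1 -> COPY to pp2. 3 ppages; refcounts: pp0:2 pp1:1 pp2:1
Op 3: fork(P1) -> P2. 3 ppages; refcounts: pp0:3 pp1:2 pp2:1
Op 4: write(P1, v1, 194). refcount(pp1)=2>1 -> COPY to pp3. 4 ppages; refcounts: pp0:3 pp1:1 pp2:1 pp3:1
Op 5: read(P0, v0) -> 25. No state change.
Op 6: fork(P2) -> P3. 4 ppages; refcounts: pp0:4 pp1:2 pp2:1 pp3:1

yes yes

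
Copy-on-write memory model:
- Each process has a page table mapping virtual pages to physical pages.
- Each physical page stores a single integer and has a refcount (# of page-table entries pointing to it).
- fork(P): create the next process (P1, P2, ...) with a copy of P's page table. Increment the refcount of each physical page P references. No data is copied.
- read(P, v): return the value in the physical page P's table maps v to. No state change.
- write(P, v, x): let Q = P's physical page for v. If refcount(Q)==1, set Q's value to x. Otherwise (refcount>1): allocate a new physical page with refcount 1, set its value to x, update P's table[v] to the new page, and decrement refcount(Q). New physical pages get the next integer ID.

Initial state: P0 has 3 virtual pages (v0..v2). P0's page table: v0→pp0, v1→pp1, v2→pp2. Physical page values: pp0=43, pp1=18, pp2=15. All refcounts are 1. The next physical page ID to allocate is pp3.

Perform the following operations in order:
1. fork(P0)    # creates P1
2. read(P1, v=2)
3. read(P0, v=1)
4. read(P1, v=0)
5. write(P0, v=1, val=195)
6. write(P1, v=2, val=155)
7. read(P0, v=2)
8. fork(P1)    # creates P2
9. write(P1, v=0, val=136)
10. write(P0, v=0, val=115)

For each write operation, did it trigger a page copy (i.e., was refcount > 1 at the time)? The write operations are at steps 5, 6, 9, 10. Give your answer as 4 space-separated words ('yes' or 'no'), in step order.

Op 1: fork(P0) -> P1. 3 ppages; refcounts: pp0:2 pp1:2 pp2:2
Op 2: read(P1, v2) -> 15. No state change.
Op 3: read(P0, v1) -> 18. No state change.
Op 4: read(P1, v0) -> 43. No state change.
Op 5: write(P0, v1, 195). refcount(pp1)=2>1 -> COPY to pp3. 4 ppages; refcounts: pp0:2 pp1:1 pp2:2 pp3:1
Op 6: write(P1, v2, 155). refcount(pp2)=2>1 -> COPY to pp4. 5 ppages; refcounts: pp0:2 pp1:1 pp2:1 pp3:1 pp4:1
Op 7: read(P0, v2) -> 15. No state change.
Op 8: fork(P1) -> P2. 5 ppages; refcounts: pp0:3 pp1:2 pp2:1 pp3:1 pp4:2
Op 9: write(P1, v0, 136). refcount(pp0)=3>1 -> COPY to pp5. 6 ppages; refcounts: pp0:2 pp1:2 pp2:1 pp3:1 pp4:2 pp5:1
Op 10: write(P0, v0, 115). refcount(pp0)=2>1 -> COPY to pp6. 7 ppages; refcounts: pp0:1 pp1:2 pp2:1 pp3:1 pp4:2 pp5:1 pp6:1

yes yes yes yes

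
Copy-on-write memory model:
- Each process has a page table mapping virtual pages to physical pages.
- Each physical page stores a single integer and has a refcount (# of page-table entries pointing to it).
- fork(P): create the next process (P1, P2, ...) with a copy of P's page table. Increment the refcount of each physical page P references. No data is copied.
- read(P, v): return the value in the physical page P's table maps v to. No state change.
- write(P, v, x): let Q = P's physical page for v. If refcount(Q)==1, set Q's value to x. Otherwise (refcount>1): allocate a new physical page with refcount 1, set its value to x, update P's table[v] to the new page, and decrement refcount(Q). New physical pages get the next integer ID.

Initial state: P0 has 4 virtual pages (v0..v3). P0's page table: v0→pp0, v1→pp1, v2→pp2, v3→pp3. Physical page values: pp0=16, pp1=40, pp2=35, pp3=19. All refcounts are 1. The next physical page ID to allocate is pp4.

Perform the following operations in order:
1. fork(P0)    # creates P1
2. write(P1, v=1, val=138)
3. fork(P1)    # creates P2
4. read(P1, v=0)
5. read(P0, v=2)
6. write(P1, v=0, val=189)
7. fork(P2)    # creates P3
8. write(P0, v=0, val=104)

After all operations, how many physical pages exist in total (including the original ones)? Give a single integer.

Op 1: fork(P0) -> P1. 4 ppages; refcounts: pp0:2 pp1:2 pp2:2 pp3:2
Op 2: write(P1, v1, 138). refcount(pp1)=2>1 -> COPY to pp4. 5 ppages; refcounts: pp0:2 pp1:1 pp2:2 pp3:2 pp4:1
Op 3: fork(P1) -> P2. 5 ppages; refcounts: pp0:3 pp1:1 pp2:3 pp3:3 pp4:2
Op 4: read(P1, v0) -> 16. No state change.
Op 5: read(P0, v2) -> 35. No state change.
Op 6: write(P1, v0, 189). refcount(pp0)=3>1 -> COPY to pp5. 6 ppages; refcounts: pp0:2 pp1:1 pp2:3 pp3:3 pp4:2 pp5:1
Op 7: fork(P2) -> P3. 6 ppages; refcounts: pp0:3 pp1:1 pp2:4 pp3:4 pp4:3 pp5:1
Op 8: write(P0, v0, 104). refcount(pp0)=3>1 -> COPY to pp6. 7 ppages; refcounts: pp0:2 pp1:1 pp2:4 pp3:4 pp4:3 pp5:1 pp6:1

Answer: 7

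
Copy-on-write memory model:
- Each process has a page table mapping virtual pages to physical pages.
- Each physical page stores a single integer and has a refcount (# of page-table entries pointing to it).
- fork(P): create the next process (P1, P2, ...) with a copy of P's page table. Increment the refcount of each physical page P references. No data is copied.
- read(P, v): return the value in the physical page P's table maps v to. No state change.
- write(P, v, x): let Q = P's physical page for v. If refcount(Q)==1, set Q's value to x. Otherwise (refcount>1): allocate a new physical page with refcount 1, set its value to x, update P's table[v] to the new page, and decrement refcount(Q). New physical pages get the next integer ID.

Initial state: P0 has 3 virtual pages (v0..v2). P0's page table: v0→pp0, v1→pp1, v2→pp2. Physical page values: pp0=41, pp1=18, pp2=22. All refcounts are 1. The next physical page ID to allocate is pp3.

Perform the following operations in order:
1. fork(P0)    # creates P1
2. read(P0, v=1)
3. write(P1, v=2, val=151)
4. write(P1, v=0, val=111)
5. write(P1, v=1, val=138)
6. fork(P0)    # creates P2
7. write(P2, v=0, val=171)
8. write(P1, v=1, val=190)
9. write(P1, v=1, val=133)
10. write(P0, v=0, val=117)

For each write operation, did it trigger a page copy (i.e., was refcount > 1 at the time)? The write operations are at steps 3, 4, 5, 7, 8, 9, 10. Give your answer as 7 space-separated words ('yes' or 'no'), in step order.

Op 1: fork(P0) -> P1. 3 ppages; refcounts: pp0:2 pp1:2 pp2:2
Op 2: read(P0, v1) -> 18. No state change.
Op 3: write(P1, v2, 151). refcount(pp2)=2>1 -> COPY to pp3. 4 ppages; refcounts: pp0:2 pp1:2 pp2:1 pp3:1
Op 4: write(P1, v0, 111). refcount(pp0)=2>1 -> COPY to pp4. 5 ppages; refcounts: pp0:1 pp1:2 pp2:1 pp3:1 pp4:1
Op 5: write(P1, v1, 138). refcount(pp1)=2>1 -> COPY to pp5. 6 ppages; refcounts: pp0:1 pp1:1 pp2:1 pp3:1 pp4:1 pp5:1
Op 6: fork(P0) -> P2. 6 ppages; refcounts: pp0:2 pp1:2 pp2:2 pp3:1 pp4:1 pp5:1
Op 7: write(P2, v0, 171). refcount(pp0)=2>1 -> COPY to pp6. 7 ppages; refcounts: pp0:1 pp1:2 pp2:2 pp3:1 pp4:1 pp5:1 pp6:1
Op 8: write(P1, v1, 190). refcount(pp5)=1 -> write in place. 7 ppages; refcounts: pp0:1 pp1:2 pp2:2 pp3:1 pp4:1 pp5:1 pp6:1
Op 9: write(P1, v1, 133). refcount(pp5)=1 -> write in place. 7 ppages; refcounts: pp0:1 pp1:2 pp2:2 pp3:1 pp4:1 pp5:1 pp6:1
Op 10: write(P0, v0, 117). refcount(pp0)=1 -> write in place. 7 ppages; refcounts: pp0:1 pp1:2 pp2:2 pp3:1 pp4:1 pp5:1 pp6:1

yes yes yes yes no no no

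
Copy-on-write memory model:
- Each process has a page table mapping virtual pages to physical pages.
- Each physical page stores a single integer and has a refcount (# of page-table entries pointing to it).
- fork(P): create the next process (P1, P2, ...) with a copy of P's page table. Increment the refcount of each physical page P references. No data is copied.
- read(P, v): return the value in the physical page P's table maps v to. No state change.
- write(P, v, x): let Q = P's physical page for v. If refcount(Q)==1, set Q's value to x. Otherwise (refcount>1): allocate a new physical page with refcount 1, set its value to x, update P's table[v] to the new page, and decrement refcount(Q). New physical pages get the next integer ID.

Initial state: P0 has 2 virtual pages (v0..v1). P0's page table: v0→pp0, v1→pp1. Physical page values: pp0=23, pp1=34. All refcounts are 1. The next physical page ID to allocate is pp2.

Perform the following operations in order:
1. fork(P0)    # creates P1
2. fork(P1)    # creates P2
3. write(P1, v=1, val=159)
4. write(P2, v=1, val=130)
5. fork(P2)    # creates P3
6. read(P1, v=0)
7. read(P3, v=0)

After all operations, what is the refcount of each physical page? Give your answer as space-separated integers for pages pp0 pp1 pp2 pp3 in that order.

Answer: 4 1 1 2

Derivation:
Op 1: fork(P0) -> P1. 2 ppages; refcounts: pp0:2 pp1:2
Op 2: fork(P1) -> P2. 2 ppages; refcounts: pp0:3 pp1:3
Op 3: write(P1, v1, 159). refcount(pp1)=3>1 -> COPY to pp2. 3 ppages; refcounts: pp0:3 pp1:2 pp2:1
Op 4: write(P2, v1, 130). refcount(pp1)=2>1 -> COPY to pp3. 4 ppages; refcounts: pp0:3 pp1:1 pp2:1 pp3:1
Op 5: fork(P2) -> P3. 4 ppages; refcounts: pp0:4 pp1:1 pp2:1 pp3:2
Op 6: read(P1, v0) -> 23. No state change.
Op 7: read(P3, v0) -> 23. No state change.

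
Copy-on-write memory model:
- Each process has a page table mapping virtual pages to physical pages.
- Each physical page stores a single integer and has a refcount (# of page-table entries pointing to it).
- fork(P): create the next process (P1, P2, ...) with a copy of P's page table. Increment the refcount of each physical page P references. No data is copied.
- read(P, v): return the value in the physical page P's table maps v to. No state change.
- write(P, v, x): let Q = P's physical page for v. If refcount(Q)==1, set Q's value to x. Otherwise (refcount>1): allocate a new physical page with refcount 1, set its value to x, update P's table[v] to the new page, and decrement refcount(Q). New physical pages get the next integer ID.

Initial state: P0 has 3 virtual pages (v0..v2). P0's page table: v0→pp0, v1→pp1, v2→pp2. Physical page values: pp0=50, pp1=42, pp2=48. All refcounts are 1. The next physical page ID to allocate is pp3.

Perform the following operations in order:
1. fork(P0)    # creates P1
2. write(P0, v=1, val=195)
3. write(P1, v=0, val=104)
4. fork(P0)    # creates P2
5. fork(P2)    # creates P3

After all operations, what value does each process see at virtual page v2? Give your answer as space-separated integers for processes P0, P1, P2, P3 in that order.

Op 1: fork(P0) -> P1. 3 ppages; refcounts: pp0:2 pp1:2 pp2:2
Op 2: write(P0, v1, 195). refcount(pp1)=2>1 -> COPY to pp3. 4 ppages; refcounts: pp0:2 pp1:1 pp2:2 pp3:1
Op 3: write(P1, v0, 104). refcount(pp0)=2>1 -> COPY to pp4. 5 ppages; refcounts: pp0:1 pp1:1 pp2:2 pp3:1 pp4:1
Op 4: fork(P0) -> P2. 5 ppages; refcounts: pp0:2 pp1:1 pp2:3 pp3:2 pp4:1
Op 5: fork(P2) -> P3. 5 ppages; refcounts: pp0:3 pp1:1 pp2:4 pp3:3 pp4:1
P0: v2 -> pp2 = 48
P1: v2 -> pp2 = 48
P2: v2 -> pp2 = 48
P3: v2 -> pp2 = 48

Answer: 48 48 48 48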